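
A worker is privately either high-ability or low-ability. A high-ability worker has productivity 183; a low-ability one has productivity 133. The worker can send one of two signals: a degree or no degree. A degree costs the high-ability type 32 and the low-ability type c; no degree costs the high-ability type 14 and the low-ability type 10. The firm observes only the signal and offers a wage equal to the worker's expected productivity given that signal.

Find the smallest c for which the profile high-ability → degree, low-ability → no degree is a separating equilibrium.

Under separation: degree → high-ability (pays 183); no degree → low-ability (pays 133).
High-ability: 183 − 32 = 151 ≥ 133 − 14 = 119. Holds regardless of c. ✓
Low-ability: 133 − 10 ≥ 183 − c, so c ≥ 183 − 123 = 60.

60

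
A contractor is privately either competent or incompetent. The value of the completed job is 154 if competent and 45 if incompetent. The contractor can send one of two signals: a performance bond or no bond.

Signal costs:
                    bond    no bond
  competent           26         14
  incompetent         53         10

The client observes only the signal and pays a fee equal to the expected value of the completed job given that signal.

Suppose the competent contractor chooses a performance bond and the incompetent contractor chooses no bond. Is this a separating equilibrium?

No

If types separate, bond earns payment 154 and no bond earns 45.
Competent: bond gives 154 − 26 = 128; no bond gives 45 − 14 = 31. No deviation. ✓
Incompetent: no bond gives 45 − 10 = 35; bond gives 154 − 53 = 101. Would deviate. ✗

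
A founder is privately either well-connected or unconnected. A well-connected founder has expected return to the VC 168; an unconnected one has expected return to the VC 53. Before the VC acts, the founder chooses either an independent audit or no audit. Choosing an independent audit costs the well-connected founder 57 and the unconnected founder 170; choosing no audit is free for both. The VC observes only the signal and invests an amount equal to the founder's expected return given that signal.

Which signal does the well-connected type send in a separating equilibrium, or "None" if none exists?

audit

Try well-connected → audit, unconnected → no audit:
  If types separate, audit earns payment 168 and no audit earns 53.
  Well-connected: audit gives 168 − 57 = 111; no audit gives 53 − 0 = 53. No deviation. ✓
  Unconnected: no audit gives 53 − 0 = 53; audit gives 168 − 170 = -2. No deviation. ✓
Both hold — the well-connected type sends audit.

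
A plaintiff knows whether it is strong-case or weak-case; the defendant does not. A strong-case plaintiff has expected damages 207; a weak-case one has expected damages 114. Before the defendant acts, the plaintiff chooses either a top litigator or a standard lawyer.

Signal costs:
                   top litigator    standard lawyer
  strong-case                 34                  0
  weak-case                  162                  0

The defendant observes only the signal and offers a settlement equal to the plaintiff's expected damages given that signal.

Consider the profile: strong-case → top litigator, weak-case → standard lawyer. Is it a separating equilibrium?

If types separate, top litigator earns payment 207 and standard lawyer earns 114.
Strong-case: top litigator gives 207 − 34 = 173; standard lawyer gives 114 − 0 = 114. No deviation. ✓
Weak-case: standard lawyer gives 114 − 0 = 114; top litigator gives 207 − 162 = 45. No deviation. ✓
Neither type gains from mimicking the other.

Yes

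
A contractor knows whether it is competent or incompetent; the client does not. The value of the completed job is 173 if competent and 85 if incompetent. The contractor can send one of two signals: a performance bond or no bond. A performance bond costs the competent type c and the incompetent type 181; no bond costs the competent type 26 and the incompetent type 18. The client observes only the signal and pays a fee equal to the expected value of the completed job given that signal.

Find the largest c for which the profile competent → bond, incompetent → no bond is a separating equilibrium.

Under separation: bond → competent (pays 173); no bond → incompetent (pays 85).
Incompetent: 85 − 18 = 67 ≥ 173 − 181 = -8. Holds regardless of c. ✓
Competent: 173 − c ≥ 85 − 26, so c ≤ 173 − 59 = 114.

114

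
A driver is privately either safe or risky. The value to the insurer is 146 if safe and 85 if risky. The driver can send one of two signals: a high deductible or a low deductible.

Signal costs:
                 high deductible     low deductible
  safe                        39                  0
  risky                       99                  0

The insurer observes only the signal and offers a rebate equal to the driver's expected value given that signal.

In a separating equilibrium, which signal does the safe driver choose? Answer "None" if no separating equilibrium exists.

high deductible

Try safe → high deductible, risky → low deductible:
  Under separation the insurer infers type exactly: high deductible → safe (pays 146), low deductible → risky (pays 85).
  Safe: high deductible gives 146 − 39 = 107; low deductible gives 85 − 0 = 85. No deviation. ✓
  Risky: low deductible gives 85 − 0 = 85; high deductible gives 146 − 99 = 47. No deviation. ✓
Both hold — the safe type sends high deductible.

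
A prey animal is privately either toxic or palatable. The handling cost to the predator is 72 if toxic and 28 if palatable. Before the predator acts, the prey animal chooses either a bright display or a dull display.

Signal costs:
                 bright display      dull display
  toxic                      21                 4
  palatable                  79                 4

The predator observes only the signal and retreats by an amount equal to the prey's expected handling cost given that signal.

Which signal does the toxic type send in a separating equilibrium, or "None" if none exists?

Try toxic → bright display, palatable → dull display:
  Under separation the predator infers type exactly: bright display → toxic (pays 72), dull display → palatable (pays 28).
  Toxic: bright display gives 72 − 21 = 51; dull display gives 28 − 4 = 24. No deviation. ✓
  Palatable: dull display gives 28 − 4 = 24; bright display gives 72 − 79 = -7. No deviation. ✓
Both hold — the toxic type sends bright display.

bright display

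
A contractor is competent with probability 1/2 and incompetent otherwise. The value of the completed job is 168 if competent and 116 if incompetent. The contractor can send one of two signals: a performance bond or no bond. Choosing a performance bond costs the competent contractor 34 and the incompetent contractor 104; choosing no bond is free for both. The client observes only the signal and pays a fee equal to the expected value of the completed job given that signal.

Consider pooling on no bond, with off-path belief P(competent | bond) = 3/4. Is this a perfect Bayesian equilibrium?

Yes

At the pooled signal (no bond) the client holds the prior 1/2 and pays 1/2·168 + 1/2·116 = 142. Off-path (bond) belief 3/4 gives 3/4·168 + 1/4·116 = 155.
Competent: no bond gives 142 − 0 = 142; bond gives 155 − 34 = 121. Stays. ✓
Incompetent: no bond gives 142 − 0 = 142; bond gives 155 − 104 = 51. Stays. ✓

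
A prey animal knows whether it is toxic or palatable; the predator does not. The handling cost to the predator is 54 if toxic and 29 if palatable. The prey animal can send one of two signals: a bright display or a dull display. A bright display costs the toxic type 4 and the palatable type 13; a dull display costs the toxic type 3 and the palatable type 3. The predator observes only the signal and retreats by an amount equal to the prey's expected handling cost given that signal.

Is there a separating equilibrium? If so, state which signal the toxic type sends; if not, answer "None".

Try toxic → bright display, palatable → dull display:
  If types separate, bright display earns payment 54 and dull display earns 29.
  Toxic: bright display gives 54 − 4 = 50; dull display gives 29 − 3 = 26. No deviation. ✓
  Palatable: dull display gives 29 − 3 = 26; bright display gives 54 − 13 = 41. Would deviate. ✗
Try toxic → dull display, palatable → bright display:
  If types separate, dull display earns payment 54 and bright display earns 29.
  Toxic: dull display gives 54 − 3 = 51; bright display gives 29 − 4 = 25. No deviation. ✓
  Palatable: bright display gives 29 − 13 = 16; dull display gives 54 − 3 = 51. Would deviate. ✗
Neither assignment is incentive-compatible.

None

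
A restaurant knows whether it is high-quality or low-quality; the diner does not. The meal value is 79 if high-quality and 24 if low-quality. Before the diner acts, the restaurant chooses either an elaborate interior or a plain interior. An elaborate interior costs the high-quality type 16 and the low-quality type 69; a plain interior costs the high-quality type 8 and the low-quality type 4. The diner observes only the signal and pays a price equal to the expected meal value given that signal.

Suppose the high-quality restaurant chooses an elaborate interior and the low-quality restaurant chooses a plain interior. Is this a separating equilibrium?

If types separate, elaborate interior earns payment 79 and plain interior earns 24.
High-quality: elaborate interior gives 79 − 16 = 63; plain interior gives 24 − 8 = 16. No deviation. ✓
Low-quality: plain interior gives 24 − 4 = 20; elaborate interior gives 79 − 69 = 10. No deviation. ✓
Neither type gains from mimicking the other.

Yes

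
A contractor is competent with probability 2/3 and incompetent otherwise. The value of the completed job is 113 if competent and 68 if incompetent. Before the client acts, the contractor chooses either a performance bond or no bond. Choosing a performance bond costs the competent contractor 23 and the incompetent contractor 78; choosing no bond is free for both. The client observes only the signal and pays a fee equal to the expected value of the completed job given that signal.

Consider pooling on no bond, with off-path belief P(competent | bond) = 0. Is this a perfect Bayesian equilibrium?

Yes

On the equilibrium path (no bond) the client holds the prior 2/3 and pays 2/3·113 + 1/3·68 = 98. Off-path (bond) belief 0 gives 0·113 + 1·68 = 68.
Competent: no bond gives 98 − 0 = 98; bond gives 68 − 23 = 45. Stays. ✓
Incompetent: no bond gives 98 − 0 = 98; bond gives 68 − 78 = -10. Stays. ✓
Beliefs are Bayes-consistent on-path and both types best-respond.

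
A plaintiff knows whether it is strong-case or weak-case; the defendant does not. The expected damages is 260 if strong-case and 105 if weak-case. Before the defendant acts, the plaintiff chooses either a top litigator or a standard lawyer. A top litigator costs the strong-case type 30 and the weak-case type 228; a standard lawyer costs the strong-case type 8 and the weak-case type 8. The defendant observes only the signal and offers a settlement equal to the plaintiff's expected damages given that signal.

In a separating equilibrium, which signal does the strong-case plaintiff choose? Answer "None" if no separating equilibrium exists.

top litigator

Try strong-case → top litigator, weak-case → standard lawyer:
  Under separation the defendant infers type exactly: top litigator → strong-case (pays 260), standard lawyer → weak-case (pays 105).
  Strong-case: top litigator gives 260 − 30 = 230; standard lawyer gives 105 − 8 = 97. No deviation. ✓
  Weak-case: standard lawyer gives 105 − 8 = 97; top litigator gives 260 − 228 = 32. No deviation. ✓
Both hold — the strong-case type sends top litigator.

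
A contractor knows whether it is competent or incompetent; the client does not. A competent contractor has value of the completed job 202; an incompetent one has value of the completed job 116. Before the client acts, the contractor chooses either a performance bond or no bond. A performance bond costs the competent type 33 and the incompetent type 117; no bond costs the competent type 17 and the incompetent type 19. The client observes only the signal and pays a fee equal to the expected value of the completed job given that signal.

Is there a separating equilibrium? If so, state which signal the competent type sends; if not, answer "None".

Try competent → bond, incompetent → no bond:
  Under separation the client infers type exactly: bond → competent (pays 202), no bond → incompetent (pays 116).
  Competent: bond gives 202 − 33 = 169; no bond gives 116 − 17 = 99. No deviation. ✓
  Incompetent: no bond gives 116 − 19 = 97; bond gives 202 − 117 = 85. No deviation. ✓
Both hold — the competent type sends bond.

bond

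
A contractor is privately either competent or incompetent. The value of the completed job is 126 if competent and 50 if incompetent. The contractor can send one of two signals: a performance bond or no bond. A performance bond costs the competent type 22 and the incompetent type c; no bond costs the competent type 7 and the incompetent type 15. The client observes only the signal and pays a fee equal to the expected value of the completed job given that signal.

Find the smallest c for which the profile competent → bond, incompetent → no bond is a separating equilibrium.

91

Under separation: bond → competent (pays 126); no bond → incompetent (pays 50).
Competent: 126 − 22 = 104 ≥ 50 − 7 = 43. Holds regardless of c. ✓
Incompetent: 50 − 15 ≥ 126 − c, so c ≥ 126 − 35 = 91.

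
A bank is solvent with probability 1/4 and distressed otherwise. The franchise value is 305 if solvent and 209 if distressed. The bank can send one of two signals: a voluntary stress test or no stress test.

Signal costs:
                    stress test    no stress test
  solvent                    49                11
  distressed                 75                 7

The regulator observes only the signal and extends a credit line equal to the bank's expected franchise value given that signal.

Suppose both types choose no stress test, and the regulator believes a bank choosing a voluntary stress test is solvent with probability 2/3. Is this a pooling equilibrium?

No

On the equilibrium path (no stress test) the regulator holds the prior 1/4 and pays 1/4·305 + 3/4·209 = 233. Off-path (stress test) belief 2/3 gives 2/3·305 + 1/3·209 = 273.
Solvent: no stress test gives 233 − 11 = 222; stress test gives 273 − 49 = 224. Deviates. ✗
Distressed: no stress test gives 233 − 7 = 226; stress test gives 273 − 75 = 198. Stays. ✓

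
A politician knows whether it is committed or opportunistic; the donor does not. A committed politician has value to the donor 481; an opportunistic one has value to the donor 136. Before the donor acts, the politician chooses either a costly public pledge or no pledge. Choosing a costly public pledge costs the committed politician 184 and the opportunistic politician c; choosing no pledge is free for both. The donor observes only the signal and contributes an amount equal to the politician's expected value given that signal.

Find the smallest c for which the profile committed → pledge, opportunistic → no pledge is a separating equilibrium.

345

Under separation: pledge → committed (pays 481); no pledge → opportunistic (pays 136).
Committed: 481 − 184 = 297 ≥ 136 − 0 = 136. Holds regardless of c. ✓
Opportunistic: 136 − 0 ≥ 481 − c, so c ≥ 481 − 136 = 345.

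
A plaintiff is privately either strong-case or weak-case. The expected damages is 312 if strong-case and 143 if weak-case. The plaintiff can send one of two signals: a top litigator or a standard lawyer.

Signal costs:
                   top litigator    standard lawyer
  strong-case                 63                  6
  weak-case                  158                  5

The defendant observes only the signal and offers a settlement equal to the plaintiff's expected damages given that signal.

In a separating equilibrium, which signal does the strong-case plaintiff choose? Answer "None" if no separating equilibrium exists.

Try strong-case → top litigator, weak-case → standard lawyer:
  Under separation the defendant infers type exactly: top litigator → strong-case (pays 312), standard lawyer → weak-case (pays 143).
  Strong-case: top litigator gives 312 − 63 = 249; standard lawyer gives 143 − 6 = 137. No deviation. ✓
  Weak-case: standard lawyer gives 143 − 5 = 138; top litigator gives 312 − 158 = 154. Would deviate. ✗
Try strong-case → standard lawyer, weak-case → top litigator:
  Under separation the defendant infers type exactly: standard lawyer → strong-case (pays 312), top litigator → weak-case (pays 143).
  Strong-case: standard lawyer gives 312 − 6 = 306; top litigator gives 143 − 63 = 80. No deviation. ✓
  Weak-case: top litigator gives 143 − 158 = -15; standard lawyer gives 312 − 5 = 307. Would deviate. ✗
Neither assignment is incentive-compatible.

None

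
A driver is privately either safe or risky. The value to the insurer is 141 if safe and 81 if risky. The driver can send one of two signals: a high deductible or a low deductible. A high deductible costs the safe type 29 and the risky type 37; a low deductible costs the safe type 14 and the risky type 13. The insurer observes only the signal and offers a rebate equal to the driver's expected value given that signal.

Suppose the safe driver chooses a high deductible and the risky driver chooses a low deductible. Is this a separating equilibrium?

No

Under separation the insurer infers type exactly: high deductible → safe (pays 141), low deductible → risky (pays 81).
Safe: high deductible gives 141 − 29 = 112; low deductible gives 81 − 14 = 67. No deviation. ✓
Risky: low deductible gives 81 − 13 = 68; high deductible gives 141 − 37 = 104. Would deviate. ✗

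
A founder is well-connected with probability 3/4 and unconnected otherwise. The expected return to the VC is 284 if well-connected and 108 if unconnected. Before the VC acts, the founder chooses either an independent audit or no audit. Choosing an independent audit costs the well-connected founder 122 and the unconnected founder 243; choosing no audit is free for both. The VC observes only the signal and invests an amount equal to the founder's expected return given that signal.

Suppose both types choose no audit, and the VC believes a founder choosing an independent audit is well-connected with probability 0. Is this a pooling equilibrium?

On the equilibrium path (no audit) the VC holds the prior 3/4 and pays 3/4·284 + 1/4·108 = 240. Off-path (audit) belief 0 gives 0·284 + 1·108 = 108.
Well-connected: no audit gives 240 − 0 = 240; audit gives 108 − 122 = -14. Stays. ✓
Unconnected: no audit gives 240 − 0 = 240; audit gives 108 − 243 = -135. Stays. ✓
Beliefs are Bayes-consistent on-path and both types best-respond.

Yes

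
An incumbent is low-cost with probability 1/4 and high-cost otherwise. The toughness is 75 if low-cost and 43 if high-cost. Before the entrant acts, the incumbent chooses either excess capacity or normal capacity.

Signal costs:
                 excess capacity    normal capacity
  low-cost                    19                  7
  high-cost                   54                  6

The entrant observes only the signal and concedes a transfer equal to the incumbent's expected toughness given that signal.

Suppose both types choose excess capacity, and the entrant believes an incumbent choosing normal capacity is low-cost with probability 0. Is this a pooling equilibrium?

No

At the pooled signal (excess capacity) the entrant holds the prior 1/4 and pays 1/4·75 + 3/4·43 = 51. Off-path (normal capacity) belief 0 gives 0·75 + 1·43 = 43.
Low-cost: excess capacity gives 51 − 19 = 32; normal capacity gives 43 − 7 = 36. Deviates. ✗
High-cost: excess capacity gives 51 − 54 = -3; normal capacity gives 43 − 6 = 37. Deviates. ✗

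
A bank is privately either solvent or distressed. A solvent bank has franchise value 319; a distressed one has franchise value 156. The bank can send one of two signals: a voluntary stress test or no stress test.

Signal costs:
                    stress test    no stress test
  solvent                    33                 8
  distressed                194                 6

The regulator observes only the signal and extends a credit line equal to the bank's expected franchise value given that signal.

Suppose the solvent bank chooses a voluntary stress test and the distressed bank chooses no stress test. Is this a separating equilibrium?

Yes

Under separation the regulator infers type exactly: stress test → solvent (pays 319), no stress test → distressed (pays 156).
Solvent: stress test gives 319 − 33 = 286; no stress test gives 156 − 8 = 148. No deviation. ✓
Distressed: no stress test gives 156 − 6 = 150; stress test gives 319 − 194 = 125. No deviation. ✓
Both incentive constraints hold.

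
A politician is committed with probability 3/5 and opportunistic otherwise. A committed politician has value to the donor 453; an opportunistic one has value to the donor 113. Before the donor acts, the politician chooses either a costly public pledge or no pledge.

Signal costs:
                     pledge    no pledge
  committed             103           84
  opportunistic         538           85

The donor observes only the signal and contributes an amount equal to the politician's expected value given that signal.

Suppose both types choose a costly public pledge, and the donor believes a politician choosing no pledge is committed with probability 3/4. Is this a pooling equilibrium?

No

At the pooled signal (pledge) the donor holds the prior 3/5 and pays 3/5·453 + 2/5·113 = 317. Off-path (no pledge) belief 3/4 gives 3/4·453 + 1/4·113 = 368.
Committed: pledge gives 317 − 103 = 214; no pledge gives 368 − 84 = 284. Deviates. ✗
Opportunistic: pledge gives 317 − 538 = -221; no pledge gives 368 − 85 = 283. Deviates. ✗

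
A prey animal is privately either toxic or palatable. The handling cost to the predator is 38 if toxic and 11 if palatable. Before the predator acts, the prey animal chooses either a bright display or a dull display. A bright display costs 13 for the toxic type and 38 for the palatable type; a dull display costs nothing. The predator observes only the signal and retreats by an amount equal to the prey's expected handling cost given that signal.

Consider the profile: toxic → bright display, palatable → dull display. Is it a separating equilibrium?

Yes

Under separation the predator infers type exactly: bright display → toxic (pays 38), dull display → palatable (pays 11).
Toxic: bright display gives 38 − 13 = 25; dull display gives 11 − 0 = 11. No deviation. ✓
Palatable: dull display gives 11 − 0 = 11; bright display gives 38 − 38 = 0. No deviation. ✓
Both incentive constraints hold.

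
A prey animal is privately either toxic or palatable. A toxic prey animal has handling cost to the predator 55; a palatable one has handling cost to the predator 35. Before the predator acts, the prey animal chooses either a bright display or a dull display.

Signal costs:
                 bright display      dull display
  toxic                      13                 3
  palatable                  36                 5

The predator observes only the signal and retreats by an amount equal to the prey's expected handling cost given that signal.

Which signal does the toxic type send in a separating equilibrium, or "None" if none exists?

Try toxic → bright display, palatable → dull display:
  If types separate, bright display earns payment 55 and dull display earns 35.
  Toxic: bright display gives 55 − 13 = 42; dull display gives 35 − 3 = 32. No deviation. ✓
  Palatable: dull display gives 35 − 5 = 30; bright display gives 55 − 36 = 19. No deviation. ✓
Both hold — the toxic type sends bright display.

bright display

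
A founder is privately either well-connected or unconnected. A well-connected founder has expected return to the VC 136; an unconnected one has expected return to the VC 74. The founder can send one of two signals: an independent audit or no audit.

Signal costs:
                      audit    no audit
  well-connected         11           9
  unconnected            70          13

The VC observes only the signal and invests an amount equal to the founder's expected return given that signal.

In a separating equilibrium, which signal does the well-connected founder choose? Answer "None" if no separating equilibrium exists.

Try well-connected → audit, unconnected → no audit:
  Under separation the VC infers type exactly: audit → well-connected (pays 136), no audit → unconnected (pays 74).
  Well-connected: audit gives 136 − 11 = 125; no audit gives 74 − 9 = 65. No deviation. ✓
  Unconnected: no audit gives 74 − 13 = 61; audit gives 136 − 70 = 66. Would deviate. ✗
Try well-connected → no audit, unconnected → audit:
  Under separation the VC infers type exactly: no audit → well-connected (pays 136), audit → unconnected (pays 74).
  Well-connected: no audit gives 136 − 9 = 127; audit gives 74 − 11 = 63. No deviation. ✓
  Unconnected: audit gives 74 − 70 = 4; no audit gives 136 − 13 = 123. Would deviate. ✗
Neither assignment is incentive-compatible.

None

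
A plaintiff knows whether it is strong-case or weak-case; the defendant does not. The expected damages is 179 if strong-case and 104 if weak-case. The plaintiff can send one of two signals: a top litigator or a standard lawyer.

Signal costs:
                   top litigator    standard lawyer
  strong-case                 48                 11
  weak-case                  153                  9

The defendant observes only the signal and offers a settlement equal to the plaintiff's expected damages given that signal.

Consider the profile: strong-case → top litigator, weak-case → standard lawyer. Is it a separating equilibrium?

Under separation the defendant infers type exactly: top litigator → strong-case (pays 179), standard lawyer → weak-case (pays 104).
Strong-case: top litigator gives 179 − 48 = 131; standard lawyer gives 104 − 11 = 93. No deviation. ✓
Weak-case: standard lawyer gives 104 − 9 = 95; top litigator gives 179 − 153 = 26. No deviation. ✓
Neither type gains from mimicking the other.

Yes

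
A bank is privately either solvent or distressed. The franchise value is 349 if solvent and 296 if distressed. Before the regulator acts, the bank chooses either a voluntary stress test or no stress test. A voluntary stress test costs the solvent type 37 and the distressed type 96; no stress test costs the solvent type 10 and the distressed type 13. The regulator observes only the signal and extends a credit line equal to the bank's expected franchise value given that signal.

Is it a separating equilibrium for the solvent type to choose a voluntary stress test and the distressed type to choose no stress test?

Under separation the regulator infers type exactly: stress test → solvent (pays 349), no stress test → distressed (pays 296).
Solvent: stress test gives 349 − 37 = 312; no stress test gives 296 − 10 = 286. No deviation. ✓
Distressed: no stress test gives 296 − 13 = 283; stress test gives 349 − 96 = 253. No deviation. ✓
Neither type gains from mimicking the other.

Yes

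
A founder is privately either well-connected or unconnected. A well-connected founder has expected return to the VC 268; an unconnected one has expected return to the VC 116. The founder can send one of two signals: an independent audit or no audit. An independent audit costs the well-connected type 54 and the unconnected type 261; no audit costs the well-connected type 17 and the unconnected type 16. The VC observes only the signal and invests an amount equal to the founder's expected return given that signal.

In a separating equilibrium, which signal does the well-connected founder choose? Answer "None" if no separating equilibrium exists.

Try well-connected → audit, unconnected → no audit:
  If types separate, audit earns payment 268 and no audit earns 116.
  Well-connected: audit gives 268 − 54 = 214; no audit gives 116 − 17 = 99. No deviation. ✓
  Unconnected: no audit gives 116 − 16 = 100; audit gives 268 − 261 = 7. No deviation. ✓
Both hold — the well-connected type sends audit.

audit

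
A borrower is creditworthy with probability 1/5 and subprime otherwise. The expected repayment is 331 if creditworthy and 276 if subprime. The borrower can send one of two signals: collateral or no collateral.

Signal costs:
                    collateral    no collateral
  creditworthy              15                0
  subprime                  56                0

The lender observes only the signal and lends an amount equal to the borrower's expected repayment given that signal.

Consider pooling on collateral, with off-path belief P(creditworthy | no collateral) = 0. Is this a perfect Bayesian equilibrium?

No

At the pooled signal (collateral) the lender holds the prior 1/5 and pays 1/5·331 + 4/5·276 = 287. Off-path (no collateral) belief 0 gives 0·331 + 1·276 = 276.
Creditworthy: collateral gives 287 − 15 = 272; no collateral gives 276 − 0 = 276. Deviates. ✗
Subprime: collateral gives 287 − 56 = 231; no collateral gives 276 − 0 = 276. Deviates. ✗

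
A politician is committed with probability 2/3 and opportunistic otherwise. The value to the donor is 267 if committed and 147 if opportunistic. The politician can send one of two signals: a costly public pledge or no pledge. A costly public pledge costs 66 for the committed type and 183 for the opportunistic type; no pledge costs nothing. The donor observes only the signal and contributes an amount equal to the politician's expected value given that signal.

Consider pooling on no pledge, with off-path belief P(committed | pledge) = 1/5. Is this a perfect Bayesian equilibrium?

Yes

On the equilibrium path (no pledge) the donor holds the prior 2/3 and pays 2/3·267 + 1/3·147 = 227. Off-path (pledge) belief 1/5 gives 1/5·267 + 4/5·147 = 171.
Committed: no pledge gives 227 − 0 = 227; pledge gives 171 − 66 = 105. Stays. ✓
Opportunistic: no pledge gives 227 − 0 = 227; pledge gives 171 − 183 = -12. Stays. ✓
Beliefs are Bayes-consistent on-path and both types best-respond.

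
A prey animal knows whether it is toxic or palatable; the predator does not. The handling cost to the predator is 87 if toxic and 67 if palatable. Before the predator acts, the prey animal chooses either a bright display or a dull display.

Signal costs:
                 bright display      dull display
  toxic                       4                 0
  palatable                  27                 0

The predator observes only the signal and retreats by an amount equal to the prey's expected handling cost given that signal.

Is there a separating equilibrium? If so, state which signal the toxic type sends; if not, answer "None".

bright display

Try toxic → bright display, palatable → dull display:
  If types separate, bright display earns payment 87 and dull display earns 67.
  Toxic: bright display gives 87 − 4 = 83; dull display gives 67 − 0 = 67. No deviation. ✓
  Palatable: dull display gives 67 − 0 = 67; bright display gives 87 − 27 = 60. No deviation. ✓
Both hold — the toxic type sends bright display.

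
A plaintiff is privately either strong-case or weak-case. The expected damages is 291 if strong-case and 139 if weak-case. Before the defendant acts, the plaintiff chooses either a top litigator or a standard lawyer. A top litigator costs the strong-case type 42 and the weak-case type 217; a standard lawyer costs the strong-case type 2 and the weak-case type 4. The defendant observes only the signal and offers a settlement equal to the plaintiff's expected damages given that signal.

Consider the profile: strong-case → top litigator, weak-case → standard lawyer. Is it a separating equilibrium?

Under separation the defendant infers type exactly: top litigator → strong-case (pays 291), standard lawyer → weak-case (pays 139).
Strong-case: top litigator gives 291 − 42 = 249; standard lawyer gives 139 − 2 = 137. No deviation. ✓
Weak-case: standard lawyer gives 139 − 4 = 135; top litigator gives 291 − 217 = 74. No deviation. ✓
Neither type gains from mimicking the other.

Yes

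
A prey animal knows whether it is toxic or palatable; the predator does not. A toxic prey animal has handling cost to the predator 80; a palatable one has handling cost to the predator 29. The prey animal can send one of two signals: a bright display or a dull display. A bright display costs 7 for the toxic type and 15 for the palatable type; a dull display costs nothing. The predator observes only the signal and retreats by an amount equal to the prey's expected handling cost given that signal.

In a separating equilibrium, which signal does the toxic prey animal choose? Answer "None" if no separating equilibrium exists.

Try toxic → bright display, palatable → dull display:
  If types separate, bright display earns payment 80 and dull display earns 29.
  Toxic: bright display gives 80 − 7 = 73; dull display gives 29 − 0 = 29. No deviation. ✓
  Palatable: dull display gives 29 − 0 = 29; bright display gives 80 − 15 = 65. Would deviate. ✗
Try toxic → dull display, palatable → bright display:
  If types separate, dull display earns payment 80 and bright display earns 29.
  Toxic: dull display gives 80 − 0 = 80; bright display gives 29 − 7 = 22. No deviation. ✓
  Palatable: bright display gives 29 − 15 = 14; dull display gives 80 − 0 = 80. Would deviate. ✗
Neither assignment is incentive-compatible.

None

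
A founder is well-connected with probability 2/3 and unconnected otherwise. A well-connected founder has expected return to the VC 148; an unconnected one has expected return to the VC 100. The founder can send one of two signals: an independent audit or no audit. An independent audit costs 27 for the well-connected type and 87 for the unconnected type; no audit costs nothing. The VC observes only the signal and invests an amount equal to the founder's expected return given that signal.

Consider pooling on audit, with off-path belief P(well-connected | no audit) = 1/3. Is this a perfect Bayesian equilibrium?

On the equilibrium path (audit) the VC holds the prior 2/3 and pays 2/3·148 + 1/3·100 = 132. Off-path (no audit) belief 1/3 gives 1/3·148 + 2/3·100 = 116.
Well-connected: audit gives 132 − 27 = 105; no audit gives 116 − 0 = 116. Deviates. ✗
Unconnected: audit gives 132 − 87 = 45; no audit gives 116 − 0 = 116. Deviates. ✗

No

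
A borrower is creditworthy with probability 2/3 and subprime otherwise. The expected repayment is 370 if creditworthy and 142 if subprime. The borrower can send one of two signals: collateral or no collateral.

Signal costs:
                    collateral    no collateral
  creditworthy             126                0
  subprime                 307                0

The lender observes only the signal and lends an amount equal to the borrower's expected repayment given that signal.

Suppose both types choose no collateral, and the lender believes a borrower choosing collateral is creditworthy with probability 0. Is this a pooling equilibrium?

Yes

At the pooled signal (no collateral) the lender holds the prior 2/3 and pays 2/3·370 + 1/3·142 = 294. Off-path (collateral) belief 0 gives 0·370 + 1·142 = 142.
Creditworthy: no collateral gives 294 − 0 = 294; collateral gives 142 − 126 = 16. Stays. ✓
Subprime: no collateral gives 294 − 0 = 294; collateral gives 142 − 307 = -165. Stays. ✓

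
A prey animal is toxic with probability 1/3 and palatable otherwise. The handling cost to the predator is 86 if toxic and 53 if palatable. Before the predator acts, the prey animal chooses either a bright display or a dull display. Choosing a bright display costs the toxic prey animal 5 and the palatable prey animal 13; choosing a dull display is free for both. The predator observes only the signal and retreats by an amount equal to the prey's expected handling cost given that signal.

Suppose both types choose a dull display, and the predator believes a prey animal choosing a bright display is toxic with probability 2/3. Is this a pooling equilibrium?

No

At the pooled signal (dull display) the predator holds the prior 1/3 and pays 1/3·86 + 2/3·53 = 64. Off-path (bright display) belief 2/3 gives 2/3·86 + 1/3·53 = 75.
Toxic: dull display gives 64 − 0 = 64; bright display gives 75 − 5 = 70. Deviates. ✗
Palatable: dull display gives 64 − 0 = 64; bright display gives 75 − 13 = 62. Stays. ✓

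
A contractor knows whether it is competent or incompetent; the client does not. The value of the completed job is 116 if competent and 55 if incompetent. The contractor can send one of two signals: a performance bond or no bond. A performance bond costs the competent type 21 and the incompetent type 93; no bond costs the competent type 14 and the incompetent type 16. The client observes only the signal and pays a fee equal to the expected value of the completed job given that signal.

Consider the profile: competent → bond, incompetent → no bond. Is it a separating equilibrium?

Yes

If types separate, bond earns payment 116 and no bond earns 55.
Competent: bond gives 116 − 21 = 95; no bond gives 55 − 14 = 41. No deviation. ✓
Incompetent: no bond gives 55 − 16 = 39; bond gives 116 − 93 = 23. No deviation. ✓
Both incentive constraints hold.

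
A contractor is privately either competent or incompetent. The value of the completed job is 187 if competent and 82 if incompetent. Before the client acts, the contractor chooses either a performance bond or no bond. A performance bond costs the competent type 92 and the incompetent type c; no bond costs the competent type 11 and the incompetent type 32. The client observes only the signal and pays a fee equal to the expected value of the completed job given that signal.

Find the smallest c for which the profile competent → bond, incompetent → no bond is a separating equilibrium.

Under separation: bond → competent (pays 187); no bond → incompetent (pays 82).
Competent: 187 − 92 = 95 ≥ 82 − 11 = 71. Holds regardless of c. ✓
Incompetent: 82 − 32 ≥ 187 − c, so c ≥ 187 − 50 = 137.

137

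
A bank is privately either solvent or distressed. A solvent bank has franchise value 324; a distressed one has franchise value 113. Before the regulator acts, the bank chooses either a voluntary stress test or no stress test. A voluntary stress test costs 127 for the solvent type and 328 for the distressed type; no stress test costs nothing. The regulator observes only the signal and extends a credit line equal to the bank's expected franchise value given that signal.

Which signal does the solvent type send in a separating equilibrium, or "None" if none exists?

Try solvent → stress test, distressed → no stress test:
  If types separate, stress test earns payment 324 and no stress test earns 113.
  Solvent: stress test gives 324 − 127 = 197; no stress test gives 113 − 0 = 113. No deviation. ✓
  Distressed: no stress test gives 113 − 0 = 113; stress test gives 324 − 328 = -4. No deviation. ✓
Both hold — the solvent type sends stress test.

stress test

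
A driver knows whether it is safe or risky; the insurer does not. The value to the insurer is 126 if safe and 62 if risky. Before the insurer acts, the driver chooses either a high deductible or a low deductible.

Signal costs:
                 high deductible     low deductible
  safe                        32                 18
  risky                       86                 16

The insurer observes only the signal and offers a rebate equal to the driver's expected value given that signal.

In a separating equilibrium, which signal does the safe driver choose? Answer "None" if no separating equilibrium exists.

high deductible

Try safe → high deductible, risky → low deductible:
  If types separate, high deductible earns payment 126 and low deductible earns 62.
  Safe: high deductible gives 126 − 32 = 94; low deductible gives 62 − 18 = 44. No deviation. ✓
  Risky: low deductible gives 62 − 16 = 46; high deductible gives 126 − 86 = 40. No deviation. ✓
Both hold — the safe type sends high deductible.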